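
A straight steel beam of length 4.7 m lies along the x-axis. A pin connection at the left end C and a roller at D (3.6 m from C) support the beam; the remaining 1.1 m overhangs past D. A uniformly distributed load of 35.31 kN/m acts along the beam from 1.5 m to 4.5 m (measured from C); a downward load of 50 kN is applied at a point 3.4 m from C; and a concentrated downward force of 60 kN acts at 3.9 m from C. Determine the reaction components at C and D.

C_x = 0, C_y = 15.43 kN, D_y = 200.5 kN

Resultant of the distributed load: 35.31 × 3 = 105.93 kN at 3 m from C.
ΣM about C: D_y·3.6 − (35.31·3)·3 − 50·3.4 − 60·3.9 = 0 → D_y = 721.79/3.6 = 200.497 ≈ 200.5 kN.
ΣF_y = 0: C_y + 200.497 − 35.31·3 − 50 − 60 = 0 → C_y = 15.43 kN.
ΣF_x = 0: no horizontal applied forces, so C_x = 0.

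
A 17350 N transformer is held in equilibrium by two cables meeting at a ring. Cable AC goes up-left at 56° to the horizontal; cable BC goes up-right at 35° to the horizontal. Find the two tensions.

ΣF_x = 0: −T_AC·cos56° + T_BC·cos35° = 0 → T_BC = 0.682648·T_AC.
ΣF_y = 0: T_AC·sin56° + T_BC·sin35° = 17350.
Substitute: T_AC·(0.829038 + 0.682648·0.573576) = 17350 → T_AC = 14214.5 ≈ 14210 N.
Then T_BC = 0.682648 × 14214.5 = 9703 N.

T_AC = 14210 N, T_BC = 9703 N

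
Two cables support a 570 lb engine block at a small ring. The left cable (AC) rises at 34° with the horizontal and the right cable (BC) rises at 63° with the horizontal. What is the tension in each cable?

ΣF_x = 0: −T_AC·cos34° + T_BC·cos63° = 0 → T_BC = 1.82611·T_AC.
ΣF_y = 0: T_AC·sin34° + T_BC·sin63° = 570.
Substitute: T_AC·(0.559193 + 1.82611·0.891007) = 570 → T_AC = 260.718 ≈ 260.7 lb.
Then T_BC = 1.82611 × 260.718 = 476.1 lb.

T_AC = 260.7 lb, T_BC = 476.1 lb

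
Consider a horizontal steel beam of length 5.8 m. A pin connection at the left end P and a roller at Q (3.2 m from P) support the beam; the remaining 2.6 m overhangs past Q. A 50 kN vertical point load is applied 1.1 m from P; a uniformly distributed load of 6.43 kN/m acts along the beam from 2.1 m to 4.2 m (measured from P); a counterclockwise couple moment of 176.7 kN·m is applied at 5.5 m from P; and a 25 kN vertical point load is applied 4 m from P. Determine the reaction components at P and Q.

Resultant of the distributed load: 6.43 × 2.1 = 13.503 kN at 3.15 m from P.
Taking moments about P: Q_y·3.2 − 50·1.1 − (6.43·2.1)·3.15 + 176.7 − 25·4 = 0 → Q_y = 20.83445/3.2 = 6.51077 ≈ 6.511 kN.
ΣF_y = 0: P_y + 6.51077 − 50 − 6.43·2.1 − 25 = 0 → P_y = 81.99 kN.
ΣF_x = 0: no horizontal applied forces, so P_x = 0.

P_x = 0, P_y = 81.99 kN, Q_y = 6.511 kN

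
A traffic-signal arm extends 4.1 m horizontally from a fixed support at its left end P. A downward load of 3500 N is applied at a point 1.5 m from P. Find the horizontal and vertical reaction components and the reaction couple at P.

P_x = 0, P_y = 3500 N, M_P = 5250 N·m

ΣF_x = 0: P_x = 0.
ΣF_y = 0: P_y − 3500 = 0 → P_y = 3500 N.
ΣM about P: M_P − 3500·1.5 = 0 → M_P = 5250 N·m.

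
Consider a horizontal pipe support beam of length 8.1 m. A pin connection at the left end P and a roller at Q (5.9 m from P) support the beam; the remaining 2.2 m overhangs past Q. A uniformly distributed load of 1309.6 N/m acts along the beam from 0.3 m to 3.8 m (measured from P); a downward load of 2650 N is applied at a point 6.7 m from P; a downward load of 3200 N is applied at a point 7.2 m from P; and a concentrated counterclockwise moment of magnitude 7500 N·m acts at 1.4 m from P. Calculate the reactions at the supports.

P_x = 0, P_y = 3198 N, Q_y = 7236 N

Resultant of the distributed load: 1309.6 × 3.5 = 4583.6 N at 2.05 m from P.
Taking moments about P: Q_y·5.9 − (1309.6·3.5)·2.05 − 2650·6.7 − 3200·7.2 + 7500 = 0 → Q_y = 42691.38/5.9 = 7235.83 ≈ 7236 N.
ΣF_y = 0: P_y + 7235.83 − 1309.6·3.5 − 2650 − 3200 = 0 → P_y = 3198 N.
ΣF_x = 0: no horizontal applied forces, so P_x = 0.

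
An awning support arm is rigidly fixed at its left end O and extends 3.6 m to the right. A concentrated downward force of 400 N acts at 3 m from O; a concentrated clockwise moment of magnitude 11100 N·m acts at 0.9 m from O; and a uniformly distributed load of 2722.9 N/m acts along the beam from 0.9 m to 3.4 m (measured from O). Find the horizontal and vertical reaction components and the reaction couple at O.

O_x = 0, O_y = 7207 N, M_O = 26940 N·m

Resultant of the distributed load: 2722.9 × 2.5 = 6807.25 N at 2.15 m from O.
ΣF_x = 0: O_x = 0.
ΣF_y = 0: O_y − 400 − 2722.9·2.5 = 0 → O_y = 7207 N.
ΣM about O: M_O − 400·3 − 11100 − (2722.9·2.5)·2.15 = 0 → M_O = 26940 N·m.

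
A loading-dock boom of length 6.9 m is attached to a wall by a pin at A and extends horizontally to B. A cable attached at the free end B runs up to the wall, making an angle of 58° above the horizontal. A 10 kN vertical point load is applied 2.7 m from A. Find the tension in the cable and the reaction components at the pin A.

T = 4.614 kN, A_x = 2.445 kN, A_y = 6.087 kN

ΣM about A: T·sin58°·6.9 − 10·2.7 = 0 → T = 27/(6.9·0.848048) = 4.61418 ≈ 4.614 kN.
ΣF_x = 0: A_x − T·cos58° = 0 → A_x = 4.61418 × 0.529919 = 2.445 kN.
ΣF_y = 0: A_y + T·sin58° − 10 = 0 → A_y = 10 − 4.61418 × 0.848048 = 6.087 kN.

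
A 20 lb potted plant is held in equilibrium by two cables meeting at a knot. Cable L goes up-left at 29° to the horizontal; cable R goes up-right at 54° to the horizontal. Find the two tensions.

ΣF_x = 0: −T_L·cos29° + T_R·cos54° = 0 → T_R = 1.48799·T_L.
ΣF_y = 0: T_L·sin29° + T_R·sin54° = 20.
Substitute: T_L·(0.48481 + 1.48799·0.809017) = 20 → T_L = 11.844 ≈ 11.84 lb.
Then T_R = 1.48799 × 11.844 = 17.62 lb.

T_L = 11.84 lb, T_R = 17.62 lb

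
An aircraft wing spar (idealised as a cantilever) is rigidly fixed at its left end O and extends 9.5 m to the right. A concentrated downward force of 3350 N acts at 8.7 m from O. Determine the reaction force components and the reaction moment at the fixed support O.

O_x = 0, O_y = 3350 N, M_O = 29140 N·m

ΣF_x = 0: O_x = 0.
ΣF_y = 0: O_y − 3350 = 0 → O_y = 3350 N.
ΣM about O: M_O − 3350·8.7 = 0 → M_O = 29140 N·m.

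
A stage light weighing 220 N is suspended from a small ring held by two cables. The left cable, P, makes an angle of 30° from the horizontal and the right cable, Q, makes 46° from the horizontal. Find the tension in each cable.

ΣF_x = 0: −T_P·cos30° + T_Q·cos46° = 0 → T_Q = 1.24669·T_P.
ΣF_y = 0: T_P·sin30° + T_Q·sin46° = 220.
Substitute: T_P·(0.5 + 1.24669·0.71934) = 220 → T_P = 157.504 ≈ 157.5 N.
Then T_Q = 1.24669 × 157.504 = 196.4 N.

T_P = 157.5 N, T_Q = 196.4 N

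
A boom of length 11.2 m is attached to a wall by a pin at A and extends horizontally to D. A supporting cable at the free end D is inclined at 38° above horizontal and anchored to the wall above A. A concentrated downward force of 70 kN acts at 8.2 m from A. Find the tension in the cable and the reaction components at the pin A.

T = 83.24 kN, A_x = 65.60 kN, A_y = 18.75 kN

ΣM about A: T·sin38°·11.2 − 70·8.2 = 0 → T = 574/(11.2·0.615661) = 83.2439 ≈ 83.24 kN.
ΣF_x = 0: A_x − T·cos38° = 0 → A_x = 83.2439 × 0.788011 = 65.60 kN.
ΣF_y = 0: A_y + T·sin38° − 70 = 0 → A_y = 70 − 83.2439 × 0.615661 = 18.75 kN.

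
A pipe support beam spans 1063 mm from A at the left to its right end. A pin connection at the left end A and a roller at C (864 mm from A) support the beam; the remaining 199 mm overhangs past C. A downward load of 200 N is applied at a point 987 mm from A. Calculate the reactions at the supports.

A_x = 0, A_y = -28.47 N, C_y = 228.5 N

Moments about A: C_y·864 − 200·987 = 0 → C_y = 197400/864 = 228.472 ≈ 228.5 N.
ΣF_y = 0: A_y + 228.472 − 200 = 0 → A_y = -28.47 N.
ΣF_x = 0: no horizontal applied forces, so A_x = 0.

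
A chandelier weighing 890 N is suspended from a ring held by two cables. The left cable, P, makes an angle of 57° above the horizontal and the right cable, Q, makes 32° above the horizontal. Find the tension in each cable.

T_P = 754.9 N, T_Q = 484.8 N

ΣF_x = 0: −T_P·cos57° + T_Q·cos32° = 0 → T_Q = 0.642227·T_P.
ΣF_y = 0: T_P·sin57° + T_Q·sin32° = 890.
Substitute: T_P·(0.838671 + 0.642227·0.529919) = 890 → T_P = 754.877 ≈ 754.9 N.
Then T_Q = 0.642227 × 754.877 = 484.8 N.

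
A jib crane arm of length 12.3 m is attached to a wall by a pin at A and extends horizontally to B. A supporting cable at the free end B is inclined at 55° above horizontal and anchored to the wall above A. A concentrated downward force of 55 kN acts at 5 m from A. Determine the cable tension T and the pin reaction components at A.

T = 27.29 kN, A_x = 15.66 kN, A_y = 32.64 kN

ΣM about A: T·sin55°·12.3 − 55·5 = 0 → T = 275/(12.3·0.819152) = 27.2937 ≈ 27.29 kN.
ΣF_x = 0: A_x − T·cos55° = 0 → A_x = 27.2937 × 0.573576 = 15.66 kN.
ΣF_y = 0: A_y + T·sin55° − 55 = 0 → A_y = 55 − 27.2937 × 0.819152 = 32.64 kN.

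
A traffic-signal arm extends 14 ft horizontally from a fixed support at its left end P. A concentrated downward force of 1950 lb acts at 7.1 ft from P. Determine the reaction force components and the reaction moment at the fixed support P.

ΣF_x = 0: P_x = 0.
ΣF_y = 0: P_y − 1950 = 0 → P_y = 1950 lb.
ΣM about P: M_P − 1950·7.1 = 0 → M_P = 13840 lb·ft.

P_x = 0, P_y = 1950 lb, M_P = 13840 lb·ft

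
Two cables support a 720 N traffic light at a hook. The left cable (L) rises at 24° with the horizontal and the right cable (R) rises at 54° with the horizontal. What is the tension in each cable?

T_L = 432.7 N, T_R = 672.4 N

ΣF_x = 0: −T_L·cos24° + T_R·cos54° = 0 → T_R = 1.55422·T_L.
ΣF_y = 0: T_L·sin24° + T_R·sin54° = 720.
Substitute: T_L·(0.406737 + 1.55422·0.809017) = 720 → T_L = 432.659 ≈ 432.7 N.
Then T_R = 1.55422 × 432.659 = 672.4 N.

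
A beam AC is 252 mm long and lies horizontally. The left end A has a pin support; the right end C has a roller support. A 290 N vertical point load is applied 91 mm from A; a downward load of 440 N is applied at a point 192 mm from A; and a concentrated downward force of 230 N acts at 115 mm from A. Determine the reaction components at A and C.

A_x = 0, A_y = 415.1 N, C_y = 544.9 N

ΣM about A: C_y·252 − 290·91 − 440·192 − 230·115 = 0 → C_y = 137320/252 = 544.921 ≈ 544.9 N.
ΣF_y = 0: A_y + 544.921 − 290 − 440 − 230 = 0 → A_y = 415.1 N.
ΣF_x = 0: no horizontal applied forces, so A_x = 0.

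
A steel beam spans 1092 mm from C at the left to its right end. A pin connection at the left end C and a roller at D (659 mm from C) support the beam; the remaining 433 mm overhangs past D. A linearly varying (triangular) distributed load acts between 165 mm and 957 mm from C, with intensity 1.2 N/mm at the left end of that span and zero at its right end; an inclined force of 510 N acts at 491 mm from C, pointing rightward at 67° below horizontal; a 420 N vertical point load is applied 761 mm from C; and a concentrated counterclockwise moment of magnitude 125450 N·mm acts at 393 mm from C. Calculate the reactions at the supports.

Resultant of the triangular load: ½ × 1.2 × 792 = 475.2 N, acting at 429 mm from C (one-third of the span from the peak).
Moments about C: D_y·659 − (½·1.2·792)·429 − 510·sin67°·491 − 420·761 + 125450 = 0 → D_y = 628534/659 = 953.769 ≈ 953.8 N.
ΣF_y = 0: C_y + 953.769 − ½·1.2·792 − 510·sin67° − 420 = 0 → C_y = 410.9 N.
ΣF_x = 0: C_x + 510·cos67° = 0 → C_x = -199.3 N.

C_x = -199.3 N, C_y = 410.9 N, D_y = 953.8 N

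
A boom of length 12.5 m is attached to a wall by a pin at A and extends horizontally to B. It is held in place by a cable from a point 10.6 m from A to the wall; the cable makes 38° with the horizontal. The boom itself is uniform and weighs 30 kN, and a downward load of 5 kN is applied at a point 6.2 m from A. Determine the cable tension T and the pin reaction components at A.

ΣM about A: T·sin38°·10.6 − 30·6.25 − 5·6.2 = 0 → T = 218.5/(10.6·0.615661) = 33.4814 ≈ 33.48 kN.
ΣF_x = 0: A_x − T·cos38° = 0 → A_x = 33.4814 × 0.788011 = 26.38 kN.
ΣF_y = 0: A_y + T·sin38° − 30 − 5 = 0 → A_y = 35 − 33.4814 × 0.615661 = 14.39 kN.

T = 33.48 kN, A_x = 26.38 kN, A_y = 14.39 kN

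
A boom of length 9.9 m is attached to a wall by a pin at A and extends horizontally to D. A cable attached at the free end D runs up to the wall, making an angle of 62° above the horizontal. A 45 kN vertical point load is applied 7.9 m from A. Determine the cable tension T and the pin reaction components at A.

ΣM about A: T·sin62°·9.9 − 45·7.9 = 0 → T = 355.5/(9.9·0.882948) = 40.6695 ≈ 40.67 kN.
ΣF_x = 0: A_x − T·cos62° = 0 → A_x = 40.6695 × 0.469472 = 19.09 kN.
ΣF_y = 0: A_y + T·sin62° − 45 = 0 → A_y = 45 − 40.6695 × 0.882948 = 9.091 kN.

T = 40.67 kN, A_x = 19.09 kN, A_y = 9.091 kN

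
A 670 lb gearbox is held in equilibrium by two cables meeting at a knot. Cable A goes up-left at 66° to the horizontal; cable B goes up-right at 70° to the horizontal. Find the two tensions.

T_A = 329.9 lb, T_B = 392.3 lb

ΣF_x = 0: −T_A·cos66° + T_B·cos70° = 0 → T_B = 1.18922·T_A.
ΣF_y = 0: T_A·sin66° + T_B·sin70° = 670.
Substitute: T_A·(0.913545 + 1.18922·0.939693) = 670 → T_A = 329.879 ≈ 329.9 lb.
Then T_B = 1.18922 × 329.879 = 392.3 lb.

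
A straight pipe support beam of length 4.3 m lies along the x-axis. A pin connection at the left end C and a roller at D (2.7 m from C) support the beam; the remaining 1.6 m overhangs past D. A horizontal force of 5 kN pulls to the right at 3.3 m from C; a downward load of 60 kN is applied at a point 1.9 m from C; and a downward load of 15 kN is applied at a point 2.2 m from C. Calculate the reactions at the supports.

C_x = -5.000 kN, C_y = 20.56 kN, D_y = 54.44 kN

Taking moments about C: D_y·2.7 − 60·1.9 − 15·2.2 = 0 → D_y = 147/2.7 = 54.4444 ≈ 54.44 kN.
ΣF_y = 0: C_y + 54.4444 − 60 − 15 = 0 → C_y = 20.56 kN.
ΣF_x = 0: C_x + 5 = 0 → C_x = -5.000 kN.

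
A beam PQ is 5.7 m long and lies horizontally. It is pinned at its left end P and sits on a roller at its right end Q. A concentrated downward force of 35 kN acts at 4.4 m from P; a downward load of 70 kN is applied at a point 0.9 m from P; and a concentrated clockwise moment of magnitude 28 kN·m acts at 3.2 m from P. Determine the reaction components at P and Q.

P_x = 0, P_y = 62.02 kN, Q_y = 42.98 kN

Moments about P: Q_y·5.7 − 35·4.4 − 70·0.9 − 28 = 0 → Q_y = 245/5.7 = 42.9825 ≈ 42.98 kN.
ΣF_y = 0: P_y + 42.9825 − 35 − 70 = 0 → P_y = 62.02 kN.
ΣF_x = 0: no horizontal applied forces, so P_x = 0.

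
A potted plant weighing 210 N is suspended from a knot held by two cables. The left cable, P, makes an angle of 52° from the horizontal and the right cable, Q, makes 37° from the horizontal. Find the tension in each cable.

ΣF_x = 0: −T_P·cos52° + T_Q·cos37° = 0 → T_Q = 0.770892·T_P.
ΣF_y = 0: T_P·sin52° + T_Q·sin37° = 210.
Substitute: T_P·(0.788011 + 0.770892·0.601815) = 210 → T_P = 167.739 ≈ 167.7 N.
Then T_Q = 0.770892 × 167.739 = 129.3 N.

T_P = 167.7 N, T_Q = 129.3 N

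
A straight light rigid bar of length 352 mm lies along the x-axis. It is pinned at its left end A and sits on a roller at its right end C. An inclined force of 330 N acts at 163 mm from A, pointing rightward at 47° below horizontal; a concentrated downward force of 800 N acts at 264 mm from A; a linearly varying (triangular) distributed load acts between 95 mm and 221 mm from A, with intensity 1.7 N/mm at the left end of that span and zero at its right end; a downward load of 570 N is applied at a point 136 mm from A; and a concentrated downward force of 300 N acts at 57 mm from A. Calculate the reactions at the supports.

Resultant of the triangular load: ½ × 1.7 × 126 = 107.1 N, acting at 137 mm from A (one-third of the span from the peak).
Moments about A: C_y·352 − 330·sin47°·163 − 800·264 − (½·1.7·126)·137 − 570·136 − 300·57 = 0 → C_y = 359832/352 = 1022.25 ≈ 1022 N.
ΣF_y = 0: A_y + 1022.25 − 330·sin47° − 800 − ½·1.7·126 − 570 − 300 = 0 → A_y = 996.2 N.
ΣF_x = 0: A_x + 330·cos47° = 0 → A_x = -225.1 N.

A_x = -225.1 N, A_y = 996.2 N, C_y = 1022 N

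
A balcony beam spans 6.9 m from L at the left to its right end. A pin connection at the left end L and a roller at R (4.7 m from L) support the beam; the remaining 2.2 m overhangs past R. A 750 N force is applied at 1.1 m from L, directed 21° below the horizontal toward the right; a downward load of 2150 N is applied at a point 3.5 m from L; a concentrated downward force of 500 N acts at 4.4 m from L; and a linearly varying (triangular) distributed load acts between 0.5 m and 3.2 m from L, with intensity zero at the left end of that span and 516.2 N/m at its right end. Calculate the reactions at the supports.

L_x = -700.2 N, L_y = 1143 N, R_y = 2473 N

Resultant of the triangular load: ½ × 516.2 × 2.7 = 696.87 N, acting at 2.3 m from L (one-third of the span from the peak).
ΣM about L: R_y·4.7 − 750·sin21°·1.1 − 2150·3.5 − 500·4.4 − (½·516.2·2.7)·2.3 = 0 → R_y = 11623.5/4.7 = 2473.09 ≈ 2473 N.
ΣF_y = 0: L_y + 2473.09 − 750·sin21° − 2150 − 500 − ½·516.2·2.7 = 0 → L_y = 1143 N.
ΣF_x = 0: L_x + 750·cos21° = 0 → L_x = -700.2 N.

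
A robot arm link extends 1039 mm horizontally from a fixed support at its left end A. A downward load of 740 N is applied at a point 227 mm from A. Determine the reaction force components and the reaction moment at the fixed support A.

ΣF_x = 0: A_x = 0.
ΣF_y = 0: A_y − 740 = 0 → A_y = 740.0 N.
ΣM about A: M_A − 740·227 = 0 → M_A = 168000 N·mm.

A_x = 0, A_y = 740.0 N, M_A = 168000 N·mm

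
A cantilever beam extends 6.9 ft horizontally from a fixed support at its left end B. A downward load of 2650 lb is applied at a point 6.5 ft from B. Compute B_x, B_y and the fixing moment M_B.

ΣF_x = 0: B_x = 0.
ΣF_y = 0: B_y − 2650 = 0 → B_y = 2650 lb.
ΣM about B: M_B − 2650·6.5 = 0 → M_B = 17220 lb·ft.

B_x = 0, B_y = 2650 lb, M_B = 17220 lb·ft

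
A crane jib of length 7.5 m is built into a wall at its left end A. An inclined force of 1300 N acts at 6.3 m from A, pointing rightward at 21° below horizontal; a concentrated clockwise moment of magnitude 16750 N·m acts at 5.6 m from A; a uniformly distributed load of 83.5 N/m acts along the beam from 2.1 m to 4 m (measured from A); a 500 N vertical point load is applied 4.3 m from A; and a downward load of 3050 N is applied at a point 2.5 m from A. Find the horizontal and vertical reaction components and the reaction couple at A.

A_x = -1214 N, A_y = 4175 N, M_A = 29940 N·m

Resultant of the distributed load: 83.5 × 1.9 = 158.65 N at 3.05 m from A.
ΣF_x = 0: A_x + 1300·cos21° = 0 → A_x = -1214 N.
ΣF_y = 0: A_y − 1300·sin21° − 83.5·1.9 − 500 − 3050 = 0 → A_y = 4175 N.
ΣM about A: M_A − 1300·sin21°·6.3 − 16750 − (83.5·1.9)·3.05 − 500·4.3 − 3050·2.5 = 0 → M_A = 29940 N·m.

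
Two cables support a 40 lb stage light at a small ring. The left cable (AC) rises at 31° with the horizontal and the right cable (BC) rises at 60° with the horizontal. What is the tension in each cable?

ΣF_x = 0: −T_AC·cos31° + T_BC·cos60° = 0 → T_BC = 1.71433·T_AC.
ΣF_y = 0: T_AC·sin31° + T_BC·sin60° = 40.
Substitute: T_AC·(0.515038 + 1.71433·0.866025) = 40 → T_AC = 20.0031 ≈ 20.00 lb.
Then T_BC = 1.71433 × 20.0031 = 34.29 lb.

T_AC = 20.00 lb, T_BC = 34.29 lb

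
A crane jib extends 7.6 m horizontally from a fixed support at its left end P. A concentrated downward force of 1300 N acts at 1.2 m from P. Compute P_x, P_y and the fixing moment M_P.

P_x = 0, P_y = 1300 N, M_P = 1560 N·m

ΣF_x = 0: P_x = 0.
ΣF_y = 0: P_y − 1300 = 0 → P_y = 1300 N.
ΣM about P: M_P − 1300·1.2 = 0 → M_P = 1560 N·m.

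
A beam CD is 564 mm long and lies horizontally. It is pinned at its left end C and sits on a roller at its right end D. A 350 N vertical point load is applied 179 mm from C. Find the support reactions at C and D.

C_x = 0, C_y = 238.9 N, D_y = 111.1 N

ΣM about C: D_y·564 − 350·179 = 0 → D_y = 62650/564 = 111.082 ≈ 111.1 N.
ΣF_y = 0: C_y + 111.082 − 350 = 0 → C_y = 238.9 N.
ΣF_x = 0: no horizontal applied forces, so C_x = 0.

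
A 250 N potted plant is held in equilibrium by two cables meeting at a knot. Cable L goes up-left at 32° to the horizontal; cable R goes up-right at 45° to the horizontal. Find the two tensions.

T_L = 181.4 N, T_R = 217.6 N

ΣF_x = 0: −T_L·cos32° + T_R·cos45° = 0 → T_R = 1.19932·T_L.
ΣF_y = 0: T_L·sin32° + T_R·sin45° = 250.
Substitute: T_L·(0.529919 + 1.19932·0.707107) = 250 → T_L = 181.427 ≈ 181.4 N.
Then T_R = 1.19932 × 181.427 = 217.6 N.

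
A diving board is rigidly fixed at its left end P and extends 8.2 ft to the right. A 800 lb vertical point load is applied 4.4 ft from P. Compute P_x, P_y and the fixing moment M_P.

P_x = 0, P_y = 800.0 lb, M_P = 3520 lb·ft

ΣF_x = 0: P_x = 0.
ΣF_y = 0: P_y − 800 = 0 → P_y = 800.0 lb.
ΣM about P: M_P − 800·4.4 = 0 → M_P = 3520 lb·ft.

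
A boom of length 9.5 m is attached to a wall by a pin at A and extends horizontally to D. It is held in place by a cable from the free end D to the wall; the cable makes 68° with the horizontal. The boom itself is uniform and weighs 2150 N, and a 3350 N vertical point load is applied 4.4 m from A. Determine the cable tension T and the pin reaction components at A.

T = 2833 N, A_x = 1061 N, A_y = 2873 N

ΣM about A: T·sin68°·9.5 − 2150·4.75 − 3350·4.4 = 0 → T = 24952.5/(9.5·0.927184) = 2832.86 ≈ 2833 N.
ΣF_x = 0: A_x − T·cos68° = 0 → A_x = 2832.86 × 0.374607 = 1061 N.
ΣF_y = 0: A_y + T·sin68° − 2150 − 3350 = 0 → A_y = 5500 − 2832.86 × 0.927184 = 2873 N.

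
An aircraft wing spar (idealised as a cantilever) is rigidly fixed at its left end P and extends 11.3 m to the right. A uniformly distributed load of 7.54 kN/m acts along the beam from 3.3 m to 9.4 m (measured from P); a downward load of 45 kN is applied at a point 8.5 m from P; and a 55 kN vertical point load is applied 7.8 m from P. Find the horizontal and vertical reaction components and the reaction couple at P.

P_x = 0, P_y = 146.0 kN, M_P = 1104 kN·m

Resultant of the distributed load: 7.54 × 6.1 = 45.994 kN at 6.35 m from P.
ΣF_x = 0: P_x = 0.
ΣF_y = 0: P_y − 7.54·6.1 − 45 − 55 = 0 → P_y = 146.0 kN.
ΣM about P: M_P − (7.54·6.1)·6.35 − 45·8.5 − 55·7.8 = 0 → M_P = 1104 kN·m.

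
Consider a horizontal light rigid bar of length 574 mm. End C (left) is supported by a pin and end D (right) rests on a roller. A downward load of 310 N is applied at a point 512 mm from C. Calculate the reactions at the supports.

C_x = 0, C_y = 33.48 N, D_y = 276.5 N

Taking moments about C: D_y·574 − 310·512 = 0 → D_y = 158720/574 = 276.516 ≈ 276.5 N.
ΣF_y = 0: C_y + 276.516 − 310 = 0 → C_y = 33.48 N.
ΣF_x = 0: no horizontal applied forces, so C_x = 0.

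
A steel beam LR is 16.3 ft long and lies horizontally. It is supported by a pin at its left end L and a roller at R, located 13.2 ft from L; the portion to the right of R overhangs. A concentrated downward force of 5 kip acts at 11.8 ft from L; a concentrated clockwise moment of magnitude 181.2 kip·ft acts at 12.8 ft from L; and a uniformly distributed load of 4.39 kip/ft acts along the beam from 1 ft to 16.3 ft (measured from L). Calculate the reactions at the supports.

Resultant of the distributed load: 4.39 × 15.3 = 67.167 kip at 8.65 ft from L.
ΣM about L: R_y·13.2 − 5·11.8 − 181.2 − (4.39·15.3)·8.65 = 0 → R_y = 821.19455/13.2 = 62.2117 ≈ 62.21 kip.
ΣF_y = 0: L_y + 62.2117 − 5 − 4.39·15.3 = 0 → L_y = 9.955 kip.
ΣF_x = 0: no horizontal applied forces, so L_x = 0.

L_x = 0, L_y = 9.955 kip, R_y = 62.21 kip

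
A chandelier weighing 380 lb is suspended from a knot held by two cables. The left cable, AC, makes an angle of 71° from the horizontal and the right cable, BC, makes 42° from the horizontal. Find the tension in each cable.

ΣF_x = 0: −T_AC·cos71° + T_BC·cos42° = 0 → T_BC = 0.438095·T_AC.
ΣF_y = 0: T_AC·sin71° + T_BC·sin42° = 380.
Substitute: T_AC·(0.945519 + 0.438095·0.669131) = 380 → T_AC = 306.783 ≈ 306.8 lb.
Then T_BC = 0.438095 × 306.783 = 134.4 lb.

T_AC = 306.8 lb, T_BC = 134.4 lb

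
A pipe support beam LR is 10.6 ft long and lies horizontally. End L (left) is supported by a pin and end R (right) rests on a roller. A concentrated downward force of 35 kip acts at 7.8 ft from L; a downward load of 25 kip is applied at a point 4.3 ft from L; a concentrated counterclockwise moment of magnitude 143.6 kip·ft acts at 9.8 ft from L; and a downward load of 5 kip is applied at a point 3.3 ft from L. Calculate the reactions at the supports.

Taking moments about L: R_y·10.6 − 35·7.8 − 25·4.3 + 143.6 − 5·3.3 = 0 → R_y = 253.4/10.6 = 23.9057 ≈ 23.91 kip.
ΣF_y = 0: L_y + 23.9057 − 35 − 25 − 5 = 0 → L_y = 41.09 kip.
ΣF_x = 0: no horizontal applied forces, so L_x = 0.

L_x = 0, L_y = 41.09 kip, R_y = 23.91 kip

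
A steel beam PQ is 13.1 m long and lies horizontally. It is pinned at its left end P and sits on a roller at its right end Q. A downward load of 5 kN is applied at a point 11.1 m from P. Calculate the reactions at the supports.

P_x = 0, P_y = 0.7634 kN, Q_y = 4.237 kN

Taking moments about P: Q_y·13.1 − 5·11.1 = 0 → Q_y = 55.5/13.1 = 4.23664 ≈ 4.237 kN.
ΣF_y = 0: P_y + 4.23664 − 5 = 0 → P_y = 0.7634 kN.
ΣF_x = 0: no horizontal applied forces, so P_x = 0.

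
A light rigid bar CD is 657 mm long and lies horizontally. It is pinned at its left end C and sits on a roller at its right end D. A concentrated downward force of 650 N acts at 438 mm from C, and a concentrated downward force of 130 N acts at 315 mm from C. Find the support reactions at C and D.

C_x = 0, C_y = 284.3 N, D_y = 495.7 N

Moments about C: D_y·657 − 650·438 − 130·315 = 0 → D_y = 325650/657 = 495.662 ≈ 495.7 N.
ΣF_y = 0: C_y + 495.662 − 650 − 130 = 0 → C_y = 284.3 N.
ΣF_x = 0: no horizontal applied forces, so C_x = 0.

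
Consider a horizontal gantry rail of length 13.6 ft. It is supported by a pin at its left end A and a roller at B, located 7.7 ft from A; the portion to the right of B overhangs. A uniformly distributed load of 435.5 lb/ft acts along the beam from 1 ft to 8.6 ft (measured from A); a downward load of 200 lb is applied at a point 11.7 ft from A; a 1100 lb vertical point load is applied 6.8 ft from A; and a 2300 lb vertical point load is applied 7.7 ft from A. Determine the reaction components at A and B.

A_x = 0, A_y = 1271 lb, B_y = 5639 lb

Resultant of the distributed load: 435.5 × 7.6 = 3309.8 lb at 4.8 ft from A.
Taking moments about A: B_y·7.7 − (435.5·7.6)·4.8 − 200·11.7 − 1100·6.8 − 2300·7.7 = 0 → B_y = 43417.04/7.7 = 5638.58 ≈ 5639 lb.
ΣF_y = 0: A_y + 5638.58 − 435.5·7.6 − 200 − 1100 − 2300 = 0 → A_y = 1271 lb.
ΣF_x = 0: no horizontal applied forces, so A_x = 0.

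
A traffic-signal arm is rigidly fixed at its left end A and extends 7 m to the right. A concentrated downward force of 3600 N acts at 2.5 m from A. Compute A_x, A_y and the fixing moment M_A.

ΣF_x = 0: A_x = 0.
ΣF_y = 0: A_y − 3600 = 0 → A_y = 3600 N.
ΣM about A: M_A − 3600·2.5 = 0 → M_A = 9000 N·m.

A_x = 0, A_y = 3600 N, M_A = 9000 N·m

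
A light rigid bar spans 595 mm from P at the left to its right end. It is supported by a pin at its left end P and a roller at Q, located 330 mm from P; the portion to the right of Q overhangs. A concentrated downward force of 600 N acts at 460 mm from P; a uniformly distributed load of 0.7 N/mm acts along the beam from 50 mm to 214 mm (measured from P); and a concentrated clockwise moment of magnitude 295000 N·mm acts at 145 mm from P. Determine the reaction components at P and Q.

Resultant of the distributed load: 0.7 × 164 = 114.8 N at 132 mm from P.
Taking moments about P: Q_y·330 − 600·460 − (0.7·164)·132 − 295000 = 0 → Q_y = 586153.6/330 = 1776.22 ≈ 1776 N.
ΣF_y = 0: P_y + 1776.22 − 600 − 0.7·164 = 0 → P_y = -1061 N.
ΣF_x = 0: no horizontal applied forces, so P_x = 0.

P_x = 0, P_y = -1061 N, Q_y = 1776 N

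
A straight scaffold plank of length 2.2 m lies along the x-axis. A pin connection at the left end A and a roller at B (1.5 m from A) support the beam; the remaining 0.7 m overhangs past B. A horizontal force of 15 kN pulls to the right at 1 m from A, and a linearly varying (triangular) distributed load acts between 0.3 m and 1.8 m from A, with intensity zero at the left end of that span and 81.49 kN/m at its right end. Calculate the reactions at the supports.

Resultant of the triangular load: ½ × 81.49 × 1.5 = 61.1175 kN, acting at 1.3 m from A (one-third of the span from the peak).
ΣM about A: B_y·1.5 − (½·81.49·1.5)·1.3 = 0 → B_y = 79.45275/1.5 = 52.9685 ≈ 52.97 kN.
ΣF_y = 0: A_y + 52.9685 − ½·81.49·1.5 = 0 → A_y = 8.149 kN.
ΣF_x = 0: A_x + 15 = 0 → A_x = -15.00 kN.

A_x = -15.00 kN, A_y = 8.149 kN, B_y = 52.97 kN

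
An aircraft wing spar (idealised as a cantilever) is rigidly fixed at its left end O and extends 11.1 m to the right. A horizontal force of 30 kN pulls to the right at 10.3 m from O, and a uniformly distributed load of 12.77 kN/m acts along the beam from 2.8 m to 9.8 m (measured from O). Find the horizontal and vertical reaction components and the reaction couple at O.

O_x = -30.00 kN, O_y = 89.39 kN, M_O = 563.2 kN·m

Resultant of the distributed load: 12.77 × 7 = 89.39 kN at 6.3 m from O.
ΣF_x = 0: O_x + 30 = 0 → O_x = -30.00 kN.
ΣF_y = 0: O_y − 12.77·7 = 0 → O_y = 89.39 kN.
ΣM about O: M_O − (12.77·7)·6.3 = 0 → M_O = 563.2 kN·m.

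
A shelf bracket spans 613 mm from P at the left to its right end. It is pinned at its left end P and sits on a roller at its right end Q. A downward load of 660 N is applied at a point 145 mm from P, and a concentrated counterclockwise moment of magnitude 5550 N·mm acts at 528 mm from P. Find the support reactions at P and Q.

Taking moments about P: Q_y·613 − 660·145 + 5550 = 0 → Q_y = 90150/613 = 147.064 ≈ 147.1 N.
ΣF_y = 0: P_y + 147.064 − 660 = 0 → P_y = 512.9 N.
ΣF_x = 0: no horizontal applied forces, so P_x = 0.

P_x = 0, P_y = 512.9 N, Q_y = 147.1 N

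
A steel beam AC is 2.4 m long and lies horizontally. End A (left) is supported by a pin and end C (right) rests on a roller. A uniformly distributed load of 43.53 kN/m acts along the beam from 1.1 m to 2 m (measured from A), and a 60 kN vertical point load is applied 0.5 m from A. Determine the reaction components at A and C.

Resultant of the distributed load: 43.53 × 0.9 = 39.177 kN at 1.55 m from A.
Moments about A: C_y·2.4 − (43.53·0.9)·1.55 − 60·0.5 = 0 → C_y = 90.72435/2.4 = 37.8018 ≈ 37.80 kN.
ΣF_y = 0: A_y + 37.8018 − 43.53·0.9 − 60 = 0 → A_y = 61.38 kN.
ΣF_x = 0: no horizontal applied forces, so A_x = 0.

A_x = 0, A_y = 61.38 kN, C_y = 37.80 kN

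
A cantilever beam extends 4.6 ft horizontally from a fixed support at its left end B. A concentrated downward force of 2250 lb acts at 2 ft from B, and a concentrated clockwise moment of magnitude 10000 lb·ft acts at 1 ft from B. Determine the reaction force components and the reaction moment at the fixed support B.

B_x = 0, B_y = 2250 lb, M_B = 14500 lb·ft

ΣF_x = 0: B_x = 0.
ΣF_y = 0: B_y − 2250 = 0 → B_y = 2250 lb.
ΣM about B: M_B − 2250·2 − 10000 = 0 → M_B = 14500 lb·ft.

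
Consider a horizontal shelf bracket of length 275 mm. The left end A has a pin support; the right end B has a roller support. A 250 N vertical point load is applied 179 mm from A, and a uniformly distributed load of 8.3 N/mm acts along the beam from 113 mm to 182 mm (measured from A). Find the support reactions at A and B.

Resultant of the distributed load: 8.3 × 69 = 572.7 N at 147.5 mm from A.
Moments about A: B_y·275 − 250·179 − (8.3·69)·147.5 = 0 → B_y = 129223.25/275 = 469.903 ≈ 469.9 N.
ΣF_y = 0: A_y + 469.903 − 250 − 8.3·69 = 0 → A_y = 352.8 N.
ΣF_x = 0: no horizontal applied forces, so A_x = 0.

A_x = 0, A_y = 352.8 N, B_y = 469.9 N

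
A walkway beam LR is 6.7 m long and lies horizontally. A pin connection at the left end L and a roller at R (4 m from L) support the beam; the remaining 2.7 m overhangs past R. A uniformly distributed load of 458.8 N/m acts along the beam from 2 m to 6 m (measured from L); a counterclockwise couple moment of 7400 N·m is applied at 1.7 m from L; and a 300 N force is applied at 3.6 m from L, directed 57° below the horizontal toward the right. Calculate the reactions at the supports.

Resultant of the distributed load: 458.8 × 4 = 1835.2 N at 4 m from L.
Moments about L: R_y·4 − (458.8·4)·4 + 7400 − 300·sin57°·3.6 = 0 → R_y = 846.564/4 = 211.641 ≈ 211.6 N.
ΣF_y = 0: L_y + 211.641 − 458.8·4 − 300·sin57° = 0 → L_y = 1875 N.
ΣF_x = 0: L_x + 300·cos57° = 0 → L_x = -163.4 N.

L_x = -163.4 N, L_y = 1875 N, R_y = 211.6 N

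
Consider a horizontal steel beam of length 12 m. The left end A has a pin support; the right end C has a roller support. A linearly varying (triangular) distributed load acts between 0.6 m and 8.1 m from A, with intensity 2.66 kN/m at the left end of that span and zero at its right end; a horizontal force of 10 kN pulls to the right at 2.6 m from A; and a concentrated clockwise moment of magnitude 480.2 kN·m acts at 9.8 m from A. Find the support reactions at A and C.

A_x = -10.00 kN, A_y = -32.62 kN, C_y = 42.59 kN

Resultant of the triangular load: ½ × 2.66 × 7.5 = 9.975 kN, acting at 3.1 m from A (one-third of the span from the peak).
Moments about A: C_y·12 − (½·2.66·7.5)·3.1 − 480.2 = 0 → C_y = 511.1225/12 = 42.5935 ≈ 42.59 kN.
ΣF_y = 0: A_y + 42.5935 − ½·2.66·7.5 = 0 → A_y = -32.62 kN.
ΣF_x = 0: A_x + 10 = 0 → A_x = -10.00 kN.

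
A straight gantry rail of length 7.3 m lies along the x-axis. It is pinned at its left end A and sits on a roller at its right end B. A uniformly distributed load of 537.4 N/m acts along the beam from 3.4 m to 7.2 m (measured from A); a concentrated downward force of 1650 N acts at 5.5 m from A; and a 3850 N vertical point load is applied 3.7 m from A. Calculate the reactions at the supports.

A_x = 0, A_y = 2865 N, B_y = 4677 N

Resultant of the distributed load: 537.4 × 3.8 = 2042.12 N at 5.3 m from A.
Moments about A: B_y·7.3 − (537.4·3.8)·5.3 − 1650·5.5 − 3850·3.7 = 0 → B_y = 34143.236/7.3 = 4677.16 ≈ 4677 N.
ΣF_y = 0: A_y + 4677.16 − 537.4·3.8 − 1650 − 3850 = 0 → A_y = 2865 N.
ΣF_x = 0: no horizontal applied forces, so A_x = 0.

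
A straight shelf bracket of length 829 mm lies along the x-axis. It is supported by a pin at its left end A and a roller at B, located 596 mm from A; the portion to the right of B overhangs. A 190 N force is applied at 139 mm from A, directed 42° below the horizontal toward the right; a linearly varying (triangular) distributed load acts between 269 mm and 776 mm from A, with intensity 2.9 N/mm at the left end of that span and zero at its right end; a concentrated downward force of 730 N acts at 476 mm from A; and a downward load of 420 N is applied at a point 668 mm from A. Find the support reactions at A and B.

A_x = -141.2 N, A_y = 388.6 N, B_y = 1624 N

Resultant of the triangular load: ½ × 2.9 × 507 = 735.15 N, acting at 438 mm from A (one-third of the span from the peak).
Moments about A: B_y·596 − 190·sin42°·139 − (½·2.9·507)·438 − 730·476 − 420·668 = 0 → B_y = 967707/596 = 1623.67 ≈ 1624 N.
ΣF_y = 0: A_y + 1623.67 − 190·sin42° − ½·2.9·507 − 730 − 420 = 0 → A_y = 388.6 N.
ΣF_x = 0: A_x + 190·cos42° = 0 → A_x = -141.2 N.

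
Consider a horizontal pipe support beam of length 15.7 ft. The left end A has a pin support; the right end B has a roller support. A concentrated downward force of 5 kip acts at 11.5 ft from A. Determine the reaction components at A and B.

Moments about A: B_y·15.7 − 5·11.5 = 0 → B_y = 57.5/15.7 = 3.66242 ≈ 3.662 kip.
ΣF_y = 0: A_y + 3.66242 − 5 = 0 → A_y = 1.338 kip.
ΣF_x = 0: no horizontal applied forces, so A_x = 0.

A_x = 0, A_y = 1.338 kip, B_y = 3.662 kip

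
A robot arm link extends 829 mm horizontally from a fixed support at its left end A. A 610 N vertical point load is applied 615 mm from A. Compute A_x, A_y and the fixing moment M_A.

ΣF_x = 0: A_x = 0.
ΣF_y = 0: A_y − 610 = 0 → A_y = 610.0 N.
ΣM about A: M_A − 610·615 = 0 → M_A = 375200 N·mm.

A_x = 0, A_y = 610.0 N, M_A = 375200 N·mm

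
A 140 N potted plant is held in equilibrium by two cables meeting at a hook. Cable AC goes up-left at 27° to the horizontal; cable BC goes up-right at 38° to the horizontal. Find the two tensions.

T_AC = 121.7 N, T_BC = 137.6 N

ΣF_x = 0: −T_AC·cos27° + T_BC·cos38° = 0 → T_BC = 1.1307·T_AC.
ΣF_y = 0: T_AC·sin27° + T_BC·sin38° = 140.
Substitute: T_AC·(0.45399 + 1.1307·0.615661) = 140 → T_AC = 121.727 ≈ 121.7 N.
Then T_BC = 1.1307 × 121.727 = 137.6 N.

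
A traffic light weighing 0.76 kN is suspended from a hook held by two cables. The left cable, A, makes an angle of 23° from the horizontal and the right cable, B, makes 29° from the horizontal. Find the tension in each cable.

ΣF_x = 0: −T_A·cos23° + T_B·cos29° = 0 → T_B = 1.05246·T_A.
ΣF_y = 0: T_A·sin23° + T_B·sin29° = 0.76.
Substitute: T_A·(0.390731 + 1.05246·0.48481) = 0.76 → T_A = 0.843531 ≈ 0.8435 kN.
Then T_B = 1.05246 × 0.843531 = 0.8878 kN.

T_A = 0.8435 kN, T_B = 0.8878 kN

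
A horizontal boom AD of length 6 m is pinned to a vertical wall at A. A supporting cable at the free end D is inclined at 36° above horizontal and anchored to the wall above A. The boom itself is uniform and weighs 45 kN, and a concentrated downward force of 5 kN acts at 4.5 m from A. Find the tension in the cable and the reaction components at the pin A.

ΣM about A: T·sin36°·6 − 45·3 − 5·4.5 = 0 → T = 157.5/(6·0.587785) = 44.6592 ≈ 44.66 kN.
ΣF_x = 0: A_x − T·cos36° = 0 → A_x = 44.6592 × 0.809017 = 36.13 kN.
ΣF_y = 0: A_y + T·sin36° − 45 − 5 = 0 → A_y = 50 − 44.6592 × 0.587785 = 23.75 kN.

T = 44.66 kN, A_x = 36.13 kN, A_y = 23.75 kN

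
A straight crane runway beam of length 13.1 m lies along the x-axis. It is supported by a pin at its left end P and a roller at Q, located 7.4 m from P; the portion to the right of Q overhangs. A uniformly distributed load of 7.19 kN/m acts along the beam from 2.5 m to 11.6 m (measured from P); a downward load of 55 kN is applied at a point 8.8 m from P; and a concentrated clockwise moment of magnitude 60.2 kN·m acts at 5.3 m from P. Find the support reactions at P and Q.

P_x = 0, P_y = -15.45 kN, Q_y = 135.9 kN

Resultant of the distributed load: 7.19 × 9.1 = 65.429 kN at 7.05 m from P.
Moments about P: Q_y·7.4 − (7.19·9.1)·7.05 − 55·8.8 − 60.2 = 0 → Q_y = 1005.47445/7.4 = 135.875 ≈ 135.9 kN.
ΣF_y = 0: P_y + 135.875 − 7.19·9.1 − 55 = 0 → P_y = -15.45 kN.
ΣF_x = 0: no horizontal applied forces, so P_x = 0.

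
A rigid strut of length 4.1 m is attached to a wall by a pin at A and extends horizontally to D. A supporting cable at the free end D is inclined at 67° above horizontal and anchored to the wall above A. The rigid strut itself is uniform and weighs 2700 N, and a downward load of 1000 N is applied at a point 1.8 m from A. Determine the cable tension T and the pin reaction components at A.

ΣM about A: T·sin67°·4.1 − 2700·2.05 − 1000·1.8 = 0 → T = 7335/(4.1·0.920505) = 1943.52 ≈ 1944 N.
ΣF_x = 0: A_x − T·cos67° = 0 → A_x = 1943.52 × 0.390731 = 759.4 N.
ΣF_y = 0: A_y + T·sin67° − 2700 − 1000 = 0 → A_y = 3700 − 1943.52 × 0.920505 = 1911 N.

T = 1944 N, A_x = 759.4 N, A_y = 1911 N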